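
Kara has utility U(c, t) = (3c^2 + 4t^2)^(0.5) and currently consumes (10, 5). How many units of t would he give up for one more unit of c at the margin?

For CES with ρ = 2, MRS = (3/4)·(t/c)^(-1).
At (10, 5): MRS = 1.5.
The indifference curve has slope −1.5 at this bundle.

MRS = 1.5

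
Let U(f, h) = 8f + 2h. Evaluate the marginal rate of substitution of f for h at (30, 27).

MU_f = 8, MU_h = 2, so MRS = 8/2 = 4 at every bundle.
At (30, 27): MRS = 4.
That is, one extra unit of f is worth 4 units of h at the margin.

MRS = 4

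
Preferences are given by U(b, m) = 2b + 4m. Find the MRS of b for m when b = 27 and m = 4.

MRS = 0.5

MU_b = 2, MU_m = 4, so MRS = 2/4 = 0.5 at every bundle.
At (27, 4): MRS = 0.5.
So at (27, 4) the consumer would give up 0.5 units of m for one more unit of b.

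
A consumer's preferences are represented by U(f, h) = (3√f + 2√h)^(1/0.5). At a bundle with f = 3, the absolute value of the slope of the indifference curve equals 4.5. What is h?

For CES with ρ = 0.5, MRS = (3/2)·√(h/f).
Setting (3/2)·√(h/3) = 4.5 gives √(h/3) = 3, so h/3 = 9 and h = 27.

h = 27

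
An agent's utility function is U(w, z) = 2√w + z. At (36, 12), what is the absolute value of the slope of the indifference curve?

MRS = 1/6

MU_w = 2/(2√w), MU_z = 1.
MRS = 2/(2√w) ÷ 1.
At (36, 12): MRS = 1/6.
That is, one extra unit of w is worth 1/6 units of z at the margin.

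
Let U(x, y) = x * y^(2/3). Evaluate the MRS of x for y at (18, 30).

MRS = 2.5

MU_x = y^(2/3) and MU_y = 2/3·x·y^(-1/3).
MRS = MU_x/MU_y = (1.5)·y/x.
At (18, 30): MRS = 2.5.
So at (18, 30) the consumer would give up 2.5 units of y for one more unit of x.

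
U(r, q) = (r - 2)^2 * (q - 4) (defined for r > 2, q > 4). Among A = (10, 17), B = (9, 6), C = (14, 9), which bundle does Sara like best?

Evaluate utility at each bundle:
U(A) = 832.
U(B) = 98.
U(C) = 720.
Highest utility is A, so A ≻ C ≻ B.

Bundle A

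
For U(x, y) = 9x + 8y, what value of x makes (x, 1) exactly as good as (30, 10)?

U(30, 10) = 350.
Set U(x, 1) = 350 and solve.
9x + 8·1 = 350 ⇒ 9x = 342 ⇒ x = 38.
Check: U(38, 1) = 350.

x = 38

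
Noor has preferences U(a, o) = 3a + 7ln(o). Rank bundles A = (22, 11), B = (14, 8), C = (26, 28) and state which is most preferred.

Bundle C

Evaluate utility at each bundle:
U(A) = 82.785.
U(B) = 56.556.
U(C) = 101.325.
Highest utility is C, so C ≻ A ≻ B.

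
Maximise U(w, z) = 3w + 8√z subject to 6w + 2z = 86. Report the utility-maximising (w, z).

w* = 9, z* = 16

MU_w = 3, MU_z = 8/(2√z).
MRS = 3 ÷ (8/(2√z)).
Tangency: set MRS = p_w/p_z = 6/2 = 3.
MRS depends only on z: 0.75·√z = 3 ⇒ √z = 3/0.75 = 4 ⇒ z* = 16.
From the budget, 6·w = 86 − 2·16 = 54, so w* = 9.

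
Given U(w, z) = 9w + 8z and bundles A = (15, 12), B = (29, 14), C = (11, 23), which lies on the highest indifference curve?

Bundle B

Evaluate utility at each bundle:
U(A) = 231.
U(B) = 373.
U(C) = 283.
Highest utility is B, so B ≻ C ≻ A.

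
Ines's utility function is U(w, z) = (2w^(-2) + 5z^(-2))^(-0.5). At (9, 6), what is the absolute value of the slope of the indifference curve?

For CES with ρ = -2, MRS = (2/5)·(z/w)^3.
At (9, 6): MRS = 16/135.
That is, one extra unit of w is worth 16/135 units of z at the margin.

MRS = 16/135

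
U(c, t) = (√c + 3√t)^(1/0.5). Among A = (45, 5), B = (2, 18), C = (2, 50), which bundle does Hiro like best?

Evaluate utility at each bundle:
U(A) = 180.000.
U(B) = 200.000.
U(C) = 512.000.
Highest utility is C, so C ≻ B ≻ A.

Bundle C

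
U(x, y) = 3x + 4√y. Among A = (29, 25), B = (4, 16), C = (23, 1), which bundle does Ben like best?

Bundle A

Evaluate utility at each bundle:
U(A) = 107.000.
U(B) = 28.000.
U(C) = 73.000.
Highest utility is A, so A ≻ C ≻ B.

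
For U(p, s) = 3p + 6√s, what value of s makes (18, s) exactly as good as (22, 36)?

s = 64

U(22, 36) = 102.
Set U(18, s) = 102 and solve.
With p = 18: 6√s = 102 − 3·18 = 48, so √s = 8 and s = 64.
Check: U(18, 64) = 102.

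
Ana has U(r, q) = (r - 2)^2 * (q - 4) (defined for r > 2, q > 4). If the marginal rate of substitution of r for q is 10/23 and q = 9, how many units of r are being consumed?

MU_r = 2·(r−2)·(q−4), MU_q = (r−2)^2.
MRS = (2/1)·(q−4)/(r−2).
Substitute q = 9: MRS = 10/(r − 2). Setting this equal to 10/23 gives r − 2 = 10/(10/23) = 23, so r = 25.

r = 25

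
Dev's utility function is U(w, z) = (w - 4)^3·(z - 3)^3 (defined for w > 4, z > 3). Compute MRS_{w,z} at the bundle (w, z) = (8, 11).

MRS = 2

MU_w = 3·(w−4)^2·(z−3)^3, MU_z = 3·(w−4)^3·(z−3)^2.
MRS = (z−3)/(w−4).
At (8, 11): MRS = 2.
That is, one extra unit of w is worth 2 units of z at the margin.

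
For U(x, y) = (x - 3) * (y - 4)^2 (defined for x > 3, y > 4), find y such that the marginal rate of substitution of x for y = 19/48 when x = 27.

y = 23

MU_x = (y−4)^2, MU_y = 2·(x−3)·(y−4).
MRS = (1/2)·(y−4)/(x−3).
Substitute x = 27: MRS = (y − 4)/48. Setting this equal to 19/48 gives y − 4 = (19/48)·48 = 19, so y = 23.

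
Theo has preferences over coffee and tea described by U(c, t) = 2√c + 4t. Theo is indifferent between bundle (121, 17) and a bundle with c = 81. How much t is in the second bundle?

t = 18

U(121, 17) = 90.
Set U(81, t) = 90 and solve.
With c = 81: √81 = 9, so 4t = 90 − 2·9 = 72 and t = 18.
Check: U(81, 18) = 90.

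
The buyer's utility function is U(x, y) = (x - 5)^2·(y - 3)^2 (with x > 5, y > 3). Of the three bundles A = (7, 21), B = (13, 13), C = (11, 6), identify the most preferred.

Bundle B

Evaluate utility at each bundle:
U(A) = 1296.
U(B) = 6400.
U(C) = 324.
Highest utility is B, so B ≻ A ≻ C.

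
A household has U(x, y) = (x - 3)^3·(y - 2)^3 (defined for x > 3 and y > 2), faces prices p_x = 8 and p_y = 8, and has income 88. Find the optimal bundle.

MU_x = 3·(x−3)^2·(y−2)^3, MU_y = 3·(x−3)^3·(y−2)^2.
MRS = (y−2)/(x−3).
Tangency: set MRS = p_x/p_y = 8/8 = 1.
So (y − 2)/(x − 3) = 1, i.e. (y − 2) = (x − 3).
Rewrite the budget in excess-of-subsistence terms: 8·(x − 3) + 8·(y − 2) = 88 − 8·3 − 8·2 = 48.
Substituting, 16·(x − 3) = 48, so x − 3 = 3 and x* = 6.
Then y − 2 = 3, so y* = 5.

x* = 6, y* = 5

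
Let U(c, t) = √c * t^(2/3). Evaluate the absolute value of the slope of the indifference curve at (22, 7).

MRS = 21/88

MU_c = 0.5·c^(-0.5)·t^(2/3) and MU_t = 2/3·√c·t^(-1/3).
MRS = MU_c/MU_t = (0.75)·t/c.
At (22, 7): MRS = 21/88.
The indifference curve has slope −21/88 at this bundle.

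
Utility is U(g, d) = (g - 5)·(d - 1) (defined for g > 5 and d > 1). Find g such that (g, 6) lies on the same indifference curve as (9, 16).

U(9, 16) = 60.
Set U(g, 6) = 60 and solve.
With d = 6: (6 − 1) = 5, so (g − 5) = 60/5 = 12.
So g = 5 + 12 = 17.
Check: U(17, 6) = 60.

g = 17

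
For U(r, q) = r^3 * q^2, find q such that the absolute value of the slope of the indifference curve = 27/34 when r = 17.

MU_r = 3·r^2·q^2 and MU_q = 2·r^3·q.
MRS = MU_r/MU_q = (3/2)·q/r.
Substitute r = 17: MRS = q/(34/3). Setting q/(34/3) = 27/34 gives q = (27/34)·(34/3) = 9.

q = 9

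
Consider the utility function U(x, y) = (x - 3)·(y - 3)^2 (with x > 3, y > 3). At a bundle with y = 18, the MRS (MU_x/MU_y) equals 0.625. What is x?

MU_x = (y−3)^2, MU_y = 2·(x−3)·(y−3).
MRS = (1/2)·(y−3)/(x−3).
Substitute y = 18: MRS = 7.5/(x − 3). Setting this equal to 0.625 gives x − 3 = 7.5/0.625 = 12, so x = 15.

x = 15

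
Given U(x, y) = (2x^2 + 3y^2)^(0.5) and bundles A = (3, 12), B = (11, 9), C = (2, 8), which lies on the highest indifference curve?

Evaluate utility at each bundle:
U(A) = 21.213.
U(B) = 22.023.
U(C) = 14.142.
Highest utility is B, so B ≻ A ≻ C.

Bundle B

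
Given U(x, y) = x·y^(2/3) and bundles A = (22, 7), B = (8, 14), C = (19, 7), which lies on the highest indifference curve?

Bundle A

Evaluate utility at each bundle:
U(A) = 80.505.
U(B) = 46.470.
U(C) = 69.527.
Highest utility is A, so A ≻ C ≻ B.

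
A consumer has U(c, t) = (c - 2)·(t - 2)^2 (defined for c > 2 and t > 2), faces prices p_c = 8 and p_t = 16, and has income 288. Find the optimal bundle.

c* = 12, t* = 12

MU_c = (t−2)^2, MU_t = 2·(c−2)·(t−2).
MRS = (1/2)·(t−2)/(c−2).
Tangency: set MRS = p_c/p_t = 8/16 = 0.5.
So (1/2)·(t − 2)/(c − 2) = 0.5, i.e. (t − 2) = (c − 2).
Rewrite the budget in excess-of-subsistence terms: 8·(c − 2) + 16·(t − 2) = 288 − 8·2 − 16·2 = 240.
Substituting, 24·(c − 2) = 240, so c − 2 = 10 and c* = 12.
Then t − 2 = 10, so t* = 12.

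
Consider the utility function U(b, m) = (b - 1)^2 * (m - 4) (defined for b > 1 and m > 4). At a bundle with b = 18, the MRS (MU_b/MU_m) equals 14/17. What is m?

m = 11

MU_b = 2·(b−1)·(m−4), MU_m = (b−1)^2.
MRS = (2/1)·(m−4)/(b−1).
Substitute b = 18: MRS = (m − 4)/8.5. Setting this equal to 14/17 gives m − 4 = (14/17)·8.5 = 7, so m = 11.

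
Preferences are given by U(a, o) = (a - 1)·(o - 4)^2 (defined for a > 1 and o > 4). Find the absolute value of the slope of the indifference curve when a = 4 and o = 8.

MRS = 2/3

MU_a = (o−4)^2, MU_o = 2·(a−1)·(o−4).
MRS = (1/2)·(o−4)/(a−1).
At (4, 8): MRS = 2/3.
The indifference curve has slope −2/3 at this bundle.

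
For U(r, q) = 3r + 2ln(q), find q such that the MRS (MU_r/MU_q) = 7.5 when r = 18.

q = 5

MU_r = 3, MU_q = 2/q.
MRS = 3 ÷ (2/q).
MRS depends only on q: 1.5·q = 7.5 ⇒ q = 7.5/1.5 = 5.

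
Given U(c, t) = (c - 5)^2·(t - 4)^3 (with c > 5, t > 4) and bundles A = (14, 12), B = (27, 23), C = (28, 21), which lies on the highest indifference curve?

Bundle B

Evaluate utility at each bundle:
U(A) = 41472.
U(B) = 3319756.
U(C) = 2598977.
Highest utility is B, so B ≻ C ≻ A.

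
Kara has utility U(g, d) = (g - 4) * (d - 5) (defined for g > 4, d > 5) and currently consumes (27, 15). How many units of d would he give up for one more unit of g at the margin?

MU_g = (d−5), MU_d = (g−4).
MRS = (d−5)/(g−4).
At (27, 15): MRS = 10/23.
The indifference curve has slope −10/23 at this bundle.

MRS = 10/23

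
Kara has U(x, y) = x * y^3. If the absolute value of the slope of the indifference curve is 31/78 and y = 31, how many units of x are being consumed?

x = 26

MU_x = y^3 and MU_y = 3·x·y^2.
MRS = MU_x/MU_y = (1/3)·y/x.
Substitute y = 31: MRS = (31/3)/x. Setting (31/3)/x = 31/78 gives x = (31/3)/(31/78) = 26.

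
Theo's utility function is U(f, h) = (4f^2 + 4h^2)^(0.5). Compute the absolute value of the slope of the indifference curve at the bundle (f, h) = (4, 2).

MRS = 2

For CES with ρ = 2, MRS = (h/f)^(-1).
At (4, 2): MRS = 2.
The indifference curve has slope −2 at this bundle.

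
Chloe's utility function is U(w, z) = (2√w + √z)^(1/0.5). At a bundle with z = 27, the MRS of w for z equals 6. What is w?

w = 3

For CES with ρ = 0.5, MRS = (2/1)·√(z/w).
Setting (2/1)·√(27/w) = 6 gives √(27/w) = 3, so 27/w = 9 and w = 3.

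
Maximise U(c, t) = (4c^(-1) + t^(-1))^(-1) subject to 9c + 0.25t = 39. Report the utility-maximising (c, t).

For CES with ρ = -1, MRS = (4/1)·(t/c)^2.
Tangency: set MRS = p_c/p_t = 9/0.25 = 36.
So (t/c)^2 = 9; taking the square root, t/c = 3, i.e. t = 3·c.
Substitute into the budget 9·c + 0.25·t = 39: 9.75·c = 39, so c* = 4 and t* = 3·4 = 12.

c* = 4, t* = 12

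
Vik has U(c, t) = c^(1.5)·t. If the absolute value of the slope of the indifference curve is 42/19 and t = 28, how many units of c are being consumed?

c = 19

MU_c = 1.5·√c·t and MU_t = c^(1.5).
MRS = MU_c/MU_t = (1.5)·t/c.
Substitute t = 28: MRS = 42/c. Setting 42/c = 42/19 gives c = 42/(42/19) = 19.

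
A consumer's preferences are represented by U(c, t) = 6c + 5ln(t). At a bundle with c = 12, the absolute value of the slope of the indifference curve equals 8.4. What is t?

t = 7

MU_c = 6, MU_t = 5/t.
MRS = 6 ÷ (5/t).
MRS depends only on t: 1.2·t = 8.4 ⇒ t = 8.4/1.2 = 7.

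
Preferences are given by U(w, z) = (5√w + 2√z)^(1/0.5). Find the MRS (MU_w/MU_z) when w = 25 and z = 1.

MRS = 0.5

For CES with ρ = 0.5, MRS = (5/2)·√(z/w).
At (25, 1): MRS = 0.5.
So at (25, 1) the consumer would give up 0.5 units of z for one more unit of w.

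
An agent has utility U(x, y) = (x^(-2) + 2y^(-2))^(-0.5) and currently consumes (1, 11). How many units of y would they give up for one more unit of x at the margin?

MRS = 665.5

For CES with ρ = -2, MRS = (1/2)·(y/x)^3.
At (1, 11): MRS = 665.5.
The indifference curve has slope −665.5 at this bundle.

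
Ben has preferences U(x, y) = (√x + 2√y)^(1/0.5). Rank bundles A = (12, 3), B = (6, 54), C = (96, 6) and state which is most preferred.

Bundle B

Evaluate utility at each bundle:
U(A) = 48.000.
U(B) = 294.000.
U(C) = 216.000.
Highest utility is B, so B ≻ C ≻ A.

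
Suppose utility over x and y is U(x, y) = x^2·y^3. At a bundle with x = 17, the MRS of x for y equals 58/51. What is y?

MU_x = 2·x·y^3 and MU_y = 3·x^2·y^2.
MRS = MU_x/MU_y = (2/3)·y/x.
Substitute x = 17: MRS = y/25.5. Setting y/25.5 = 58/51 gives y = (58/51)·25.5 = 29.

y = 29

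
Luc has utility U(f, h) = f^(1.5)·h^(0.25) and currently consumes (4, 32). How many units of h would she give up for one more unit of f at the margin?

MRS = 48

MU_f = 1.5·√f·h^(0.25) and MU_h = 0.25·f^(1.5)·h^(-0.75).
MRS = MU_f/MU_h = (6)·h/f.
At (4, 32): MRS = 48.
The indifference curve has slope −48 at this bundle.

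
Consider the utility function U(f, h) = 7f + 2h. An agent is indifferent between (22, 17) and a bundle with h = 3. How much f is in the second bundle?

U(22, 17) = 188.
Set U(f, 3) = 188 and solve.
7f + 2·3 = 188 ⇒ 7f = 182 ⇒ f = 26.
Check: U(26, 3) = 188.

f = 26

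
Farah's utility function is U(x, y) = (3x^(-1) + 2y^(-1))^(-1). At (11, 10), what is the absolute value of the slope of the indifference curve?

MRS = 150/121

For CES with ρ = -1, MRS = (3/2)·(y/x)^2.
At (11, 10): MRS = 150/121.
The indifference curve has slope −150/121 at this bundle.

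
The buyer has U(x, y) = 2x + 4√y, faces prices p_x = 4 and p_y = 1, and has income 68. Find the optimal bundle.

x* = 13, y* = 16

MU_x = 2, MU_y = 4/(2√y).
MRS = 2 ÷ (4/(2√y)).
Tangency: set MRS = p_x/p_y = 4/1 = 4.
MRS depends only on y: √y = 4 ⇒ √y = 4 ⇒ y* = 16.
From the budget, 4·x = 68 − 1·16 = 52, so x* = 13.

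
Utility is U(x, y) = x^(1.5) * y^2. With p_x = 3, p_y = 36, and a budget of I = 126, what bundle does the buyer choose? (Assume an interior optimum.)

x* = 18, y* = 2

MU_x = 1.5·√x·y^2 and MU_y = 2·x^(1.5)·y.
MRS = MU_x/MU_y = (0.75)·y/x.
Tangency: set MRS = p_x/p_y = 3/36 = 1/12.
So (0.75)·y/x = 1/12, i.e. y = (1/9)·x.
Substitute into the budget 3·x + 36·y = 126: 7·x = 126, so x* = 18.
Then y* = (1/9)·18 = 2.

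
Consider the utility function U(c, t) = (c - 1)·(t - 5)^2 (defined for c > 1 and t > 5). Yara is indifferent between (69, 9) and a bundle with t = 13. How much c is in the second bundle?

c = 18

U(69, 9) = 1088.
Set U(c, 13) = 1088 and solve.
With t = 13: (13 − 5)^2 = 64, so (c − 1) = 1088/64 = 17.
So c = 1 + 17 = 18.
Check: U(18, 13) = 1088.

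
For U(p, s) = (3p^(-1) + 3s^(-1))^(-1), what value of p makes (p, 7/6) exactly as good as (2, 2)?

U depends on (p, s) only through S = 3p^(-1) + 3s^(-1), so equal utility means equal S. At (2, 2): S = 3.
With s = 7/6: 3·(7/6)^(-1) = 18/7, so 3p^(-1) = 3 − 18/7 = 3/7, i.e. p^(-1) = 1/7.
Hence p = 1/(1/7) = 7.
Check: U(7, 7/6) = 0.3333.

p = 7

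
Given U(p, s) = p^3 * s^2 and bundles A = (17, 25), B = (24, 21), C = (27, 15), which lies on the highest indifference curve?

Evaluate utility at each bundle:
U(A) = 3070625.
U(B) = 6096384.
U(C) = 4428675.
Highest utility is B, so B ≻ C ≻ A.

Bundle B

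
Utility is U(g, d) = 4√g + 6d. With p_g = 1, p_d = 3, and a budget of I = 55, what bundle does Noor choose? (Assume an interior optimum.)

g* = 1, d* = 18

MU_g = 4/(2√g), MU_d = 6.
MRS = 4/(2√g) ÷ 6.
Tangency: set MRS = p_g/p_d = 1/3.
MRS depends only on g: (1/3)/√g = 1/3 ⇒ √g = (1/3)/(1/3) = 1 ⇒ g* = 1.
From the budget, 3·d = 55 − 1·1 = 54, so d* = 18.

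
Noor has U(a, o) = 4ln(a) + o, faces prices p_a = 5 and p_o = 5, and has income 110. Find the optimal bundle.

MU_a = 4/a, MU_o = 1.
MRS = 4/a ÷ 1.
Tangency: set MRS = p_a/p_o = 5/5 = 1.
MRS depends only on a: 4/a = 1 ⇒ a* = 4/1 = 4.
From the budget, 5·o = 110 − 5·4 = 90, so o* = 18.

a* = 4, o* = 18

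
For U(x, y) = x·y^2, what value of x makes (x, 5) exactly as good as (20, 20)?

x = 320

U(20, 20) = 8000.
Set U(x, 5) = 8000 and solve.
With y = 5: 5^2 = 25, so x = 8000/25 = 320.
Check: U(320, 5) = 8000.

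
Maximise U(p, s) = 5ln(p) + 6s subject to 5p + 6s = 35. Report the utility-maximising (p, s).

p* = 1, s* = 5

MU_p = 5/p, MU_s = 6.
MRS = 5/p ÷ 6.
Tangency: set MRS = p_p/p_s = 5/6.
MRS depends only on p: (5/6)/p = 5/6 ⇒ p* = (5/6)/(5/6) = 1.
From the budget, 6·s = 35 − 5·1 = 30, so s* = 5.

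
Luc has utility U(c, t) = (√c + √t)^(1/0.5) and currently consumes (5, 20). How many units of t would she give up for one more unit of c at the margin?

For CES with ρ = 0.5, MRS = √(t/c).
At (5, 20): MRS = 2.
That is, one extra unit of c is worth 2 units of t at the margin.

MRS = 2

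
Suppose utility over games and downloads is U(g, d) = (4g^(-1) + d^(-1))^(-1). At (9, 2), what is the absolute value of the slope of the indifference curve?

MRS = 16/81

For CES with ρ = -1, MRS = (4/1)·(d/g)^2.
At (9, 2): MRS = 16/81.
The indifference curve has slope −16/81 at this bundle.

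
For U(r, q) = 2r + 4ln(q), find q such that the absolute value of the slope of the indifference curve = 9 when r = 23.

q = 18

MU_r = 2, MU_q = 4/q.
MRS = 2 ÷ (4/q).
MRS depends only on q: 0.5·q = 9 ⇒ q = 9/0.5 = 18.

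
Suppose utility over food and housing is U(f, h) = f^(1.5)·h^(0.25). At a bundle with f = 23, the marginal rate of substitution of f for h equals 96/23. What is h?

h = 16

MU_f = 1.5·√f·h^(0.25) and MU_h = 0.25·f^(1.5)·h^(-0.75).
MRS = MU_f/MU_h = (6)·h/f.
Substitute f = 23: MRS = h/(23/6). Setting h/(23/6) = 96/23 gives h = (96/23)·(23/6) = 16.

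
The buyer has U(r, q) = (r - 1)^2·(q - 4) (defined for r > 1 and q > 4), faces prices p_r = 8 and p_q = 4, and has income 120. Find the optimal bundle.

r* = 9, q* = 12

MU_r = 2·(r−1)·(q−4), MU_q = (r−1)^2.
MRS = (2/1)·(q−4)/(r−1).
Tangency: set MRS = p_r/p_q = 8/4 = 2.
So (2/1)·(q − 4)/(r − 1) = 2, i.e. (q − 4) = (r − 1).
Rewrite the budget in excess-of-subsistence terms: 8·(r − 1) + 4·(q − 4) = 120 − 8·1 − 4·4 = 96.
Substituting, 12·(r − 1) = 96, so r − 1 = 8 and r* = 9.
Then q − 4 = 8, so q* = 12.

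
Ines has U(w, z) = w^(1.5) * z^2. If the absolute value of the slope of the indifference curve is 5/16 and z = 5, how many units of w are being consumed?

MU_w = 1.5·√w·z^2 and MU_z = 2·w^(1.5)·z.
MRS = MU_w/MU_z = (0.75)·z/w.
Substitute z = 5: MRS = 3.75/w. Setting 3.75/w = 5/16 gives w = 3.75/(5/16) = 12.

w = 12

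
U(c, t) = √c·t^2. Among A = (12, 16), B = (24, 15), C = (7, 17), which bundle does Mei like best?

Evaluate utility at each bundle:
U(A) = 886.810.
U(B) = 1102.270.
U(C) = 764.622.
Highest utility is B, so B ≻ A ≻ C.

Bundle B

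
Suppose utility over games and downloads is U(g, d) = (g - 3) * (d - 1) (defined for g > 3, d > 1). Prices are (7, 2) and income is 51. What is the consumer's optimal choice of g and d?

MU_g = (d−1), MU_d = (g−3).
MRS = (d−1)/(g−3).
Tangency: set MRS = p_g/p_d = 7/2 = 3.5.
So (d − 1)/(g − 3) = 3.5, i.e. (d − 1) = 3.5·(g − 3).
Rewrite the budget in excess-of-subsistence terms: 7·(g − 3) + 2·(d − 1) = 51 − 7·3 − 2·1 = 28.
Substituting, 14·(g − 3) = 28, so g − 3 = 2 and g* = 5.
Then d − 1 = 3.5·2 = 7, so d* = 8.

g* = 5, d* = 8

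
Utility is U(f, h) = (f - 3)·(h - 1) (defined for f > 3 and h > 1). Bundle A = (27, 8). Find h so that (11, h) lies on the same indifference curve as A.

h = 22

U(27, 8) = 168.
Set U(11, h) = 168 and solve.
With f = 11: (11 − 3) = 8, so (h − 1) = 168/8 = 21.
So h = 1 + 21 = 22.
Check: U(11, 22) = 168.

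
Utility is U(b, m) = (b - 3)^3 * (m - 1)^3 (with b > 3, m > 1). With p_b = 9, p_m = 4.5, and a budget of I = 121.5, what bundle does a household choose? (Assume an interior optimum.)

b* = 8, m* = 11

MU_b = 3·(b−3)^2·(m−1)^3, MU_m = 3·(b−3)^3·(m−1)^2.
MRS = (m−1)/(b−3).
Tangency: set MRS = p_b/p_m = 9/4.5 = 2.
So (m − 1)/(b − 3) = 2, i.e. (m − 1) = 2·(b − 3).
Rewrite the budget in excess-of-subsistence terms: 9·(b − 3) + 4.5·(m − 1) = 121.5 − 9·3 − 4.5·1 = 90.
Substituting, 18·(b − 3) = 90, so b − 3 = 5 and b* = 8.
Then m − 1 = 2·5 = 10, so m* = 11.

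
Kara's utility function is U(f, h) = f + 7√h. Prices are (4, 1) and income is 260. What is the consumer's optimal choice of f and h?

f* = 16, h* = 196

MU_f = 1, MU_h = 7/(2√h).
MRS = 1 ÷ (7/(2√h)).
Tangency: set MRS = p_f/p_h = 4/1 = 4.
MRS depends only on h: (2/7)·√h = 4 ⇒ √h = 4/(2/7) = 14 ⇒ h* = 196.
From the budget, 4·f = 260 − 1·196 = 64, so f* = 16.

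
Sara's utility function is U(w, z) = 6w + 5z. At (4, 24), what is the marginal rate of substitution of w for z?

MU_w = 6, MU_z = 5, so MRS = 6/5 = 1.2 at every bundle.
At (4, 24): MRS = 1.2.
So at (4, 24) the consumer would give up 1.2 units of z for one more unit of w.

MRS = 1.2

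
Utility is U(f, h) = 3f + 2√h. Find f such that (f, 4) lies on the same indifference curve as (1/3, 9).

f = 1

U(1/3, 9) = 7.
Set U(f, 4) = 7 and solve.
With h = 4: √4 = 2, so 3f = 7 − 2·2 = 3 and f = 1.
Check: U(1, 4) = 7.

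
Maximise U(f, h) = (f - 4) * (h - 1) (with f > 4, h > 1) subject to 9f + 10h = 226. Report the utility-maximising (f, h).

f* = 14, h* = 10

MU_f = (h−1), MU_h = (f−4).
MRS = (h−1)/(f−4).
Tangency: set MRS = p_f/p_h = 9/10 = 0.9.
So (h − 1)/(f − 4) = 0.9, i.e. (h − 1) = 0.9·(f − 4).
Rewrite the budget in excess-of-subsistence terms: 9·(f − 4) + 10·(h − 1) = 226 − 9·4 − 10·1 = 180.
Substituting, 18·(f − 4) = 180, so f − 4 = 10 and f* = 14.
Then h − 1 = 0.9·10 = 9, so h* = 10.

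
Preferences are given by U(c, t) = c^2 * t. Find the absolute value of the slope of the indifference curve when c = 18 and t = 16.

MU_c = 2·c·t and MU_t = c^2.
MRS = MU_c/MU_t = (2/1)·t/c.
At (18, 16): MRS = 16/9.
The indifference curve has slope −16/9 at this bundle.

MRS = 16/9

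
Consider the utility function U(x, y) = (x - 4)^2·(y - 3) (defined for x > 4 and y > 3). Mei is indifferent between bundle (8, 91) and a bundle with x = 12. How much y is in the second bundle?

y = 25

U(8, 91) = 1408.
Set U(12, y) = 1408 and solve.
With x = 12: (12 − 4)^2 = 64, so (y − 3) = 1408/64 = 22.
So y = 3 + 22 = 25.
Check: U(12, 25) = 1408.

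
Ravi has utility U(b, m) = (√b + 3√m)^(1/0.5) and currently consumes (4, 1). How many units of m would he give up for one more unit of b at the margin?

For CES with ρ = 0.5, MRS = (1/3)·√(m/b).
At (4, 1): MRS = 1/6.
The indifference curve has slope −1/6 at this bundle.

MRS = 1/6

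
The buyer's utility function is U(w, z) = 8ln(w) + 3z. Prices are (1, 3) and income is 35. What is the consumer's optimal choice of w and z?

w* = 8, z* = 9

MU_w = 8/w, MU_z = 3.
MRS = 8/w ÷ 3.
Tangency: set MRS = p_w/p_z = 1/3.
MRS depends only on w: (8/3)/w = 1/3 ⇒ w* = (8/3)/(1/3) = 8.
From the budget, 3·z = 35 − 1·8 = 27, so z* = 9.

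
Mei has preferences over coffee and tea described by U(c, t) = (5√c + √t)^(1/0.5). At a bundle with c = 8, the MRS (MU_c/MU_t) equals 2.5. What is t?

For CES with ρ = 0.5, MRS = (5/1)·√(t/c).
Setting (5/1)·√(t/8) = 2.5 gives √(t/8) = 0.5, so t/8 = 0.25 and t = 2.

t = 2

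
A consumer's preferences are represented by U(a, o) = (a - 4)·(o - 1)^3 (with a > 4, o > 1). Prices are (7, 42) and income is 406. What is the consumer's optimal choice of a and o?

MU_a = (o−1)^3, MU_o = 3·(a−4)·(o−1)^2.
MRS = (1/3)·(o−1)/(a−4).
Tangency: set MRS = p_a/p_o = 7/42 = 1/6.
So (1/3)·(o − 1)/(a − 4) = 1/6, i.e. (o − 1) = 0.5·(a − 4).
Rewrite the budget in excess-of-subsistence terms: 7·(a − 4) + 42·(o − 1) = 406 − 7·4 − 42·1 = 336.
Substituting, 28·(a − 4) = 336, so a − 4 = 12 and a* = 16.
Then o − 1 = 0.5·12 = 6, so o* = 7.

a* = 16, o* = 7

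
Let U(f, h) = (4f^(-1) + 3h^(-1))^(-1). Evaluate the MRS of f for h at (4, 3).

For CES with ρ = -1, MRS = (4/3)·(h/f)^2.
At (4, 3): MRS = 0.75.
The indifference curve has slope −0.75 at this bundle.

MRS = 0.75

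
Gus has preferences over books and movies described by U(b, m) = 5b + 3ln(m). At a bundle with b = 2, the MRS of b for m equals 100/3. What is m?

MU_b = 5, MU_m = 3/m.
MRS = 5 ÷ (3/m).
MRS depends only on m: (5/3)·m = 100/3 ⇒ m = (100/3)/(5/3) = 20.

m = 20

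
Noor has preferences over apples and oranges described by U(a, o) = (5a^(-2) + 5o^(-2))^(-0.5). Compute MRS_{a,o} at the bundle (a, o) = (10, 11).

For CES with ρ = -2, MRS = (o/a)^3.
At (10, 11): MRS = 1331/1000.
That is, one extra unit of a is worth 1331/1000 units of o at the margin.

MRS = 1331/1000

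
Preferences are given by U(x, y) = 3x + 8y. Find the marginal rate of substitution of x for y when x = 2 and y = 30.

MRS = 0.375

MU_x = 3, MU_y = 8, so MRS = 3/8 = 0.375 at every bundle.
At (2, 30): MRS = 0.375.
That is, one extra unit of x is worth 0.375 units of y at the margin.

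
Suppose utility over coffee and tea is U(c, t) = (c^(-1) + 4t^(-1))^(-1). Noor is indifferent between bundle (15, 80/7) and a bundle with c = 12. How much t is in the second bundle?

t = 12

U depends on (c, t) only through S = c^(-1) + 4t^(-1), so equal utility means equal S. At (15, 80/7): S = 5/12.
With c = 12: 12^(-1) = 1/12, so 4t^(-1) = 5/12 − 1/12 = 1/3, i.e. t^(-1) = 1/12.
Hence t = 1/(1/12) = 12.
Check: U(12, 12) = 2.4.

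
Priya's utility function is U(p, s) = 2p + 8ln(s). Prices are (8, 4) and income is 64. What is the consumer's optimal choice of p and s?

p* = 4, s* = 8

MU_p = 2, MU_s = 8/s.
MRS = 2 ÷ (8/s).
Tangency: set MRS = p_p/p_s = 8/4 = 2.
MRS depends only on s: 0.25·s = 2 ⇒ s* = 2/0.25 = 8.
From the budget, 8·p = 64 − 4·8 = 32, so p* = 4.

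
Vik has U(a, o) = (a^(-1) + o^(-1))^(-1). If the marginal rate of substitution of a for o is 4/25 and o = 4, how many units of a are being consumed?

For CES with ρ = -1, MRS = (o/a)^2.
Setting (4/a)^2 = 4/25 gives 4/a = 0.4 and a = 10.

a = 10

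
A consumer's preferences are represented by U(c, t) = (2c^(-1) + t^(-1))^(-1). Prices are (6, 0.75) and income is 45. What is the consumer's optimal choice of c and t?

For CES with ρ = -1, MRS = (2/1)·(t/c)^2.
Tangency: set MRS = p_c/p_t = 6/0.75 = 8.
So (t/c)^2 = 4; taking the square root, t/c = 2, i.e. t = 2·c.
Substitute into the budget 6·c + 0.75·t = 45: 7.5·c = 45, so c* = 6 and t* = 2·6 = 12.

c* = 6, t* = 12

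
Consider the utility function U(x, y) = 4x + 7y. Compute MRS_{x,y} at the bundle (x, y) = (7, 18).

MRS = 4/7

MU_x = 4, MU_y = 7, so MRS = 4/7 at every bundle.
At (7, 18): MRS = 4/7.
So at (7, 18) the consumer would give up 4/7 units of y for one more unit of x.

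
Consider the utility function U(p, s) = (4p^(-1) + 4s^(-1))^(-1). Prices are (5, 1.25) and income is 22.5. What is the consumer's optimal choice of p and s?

p* = 3, s* = 6

For CES with ρ = -1, MRS = (s/p)^2.
Tangency: set MRS = p_p/p_s = 5/1.25 = 4.
So (s/p)^2 = 4; taking the square root, s/p = 2, i.e. s = 2·p.
Substitute into the budget 5·p + 1.25·s = 22.5: 7.5·p = 22.5, so p* = 3 and s* = 2·3 = 6.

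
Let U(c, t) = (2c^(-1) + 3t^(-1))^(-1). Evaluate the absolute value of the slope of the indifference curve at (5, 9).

MRS = 54/25

For CES with ρ = -1, MRS = (2/3)·(t/c)^2.
At (5, 9): MRS = 54/25.
That is, one extra unit of c is worth 54/25 units of t at the margin.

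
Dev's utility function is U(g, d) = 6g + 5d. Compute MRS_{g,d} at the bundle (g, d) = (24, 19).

MRS = 1.2

MU_g = 6, MU_d = 5, so MRS = 6/5 = 1.2 at every bundle.
At (24, 19): MRS = 1.2.
The indifference curve has slope −1.2 at this bundle.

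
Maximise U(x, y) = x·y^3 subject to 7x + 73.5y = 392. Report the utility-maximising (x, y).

x* = 14, y* = 4

MU_x = y^3 and MU_y = 3·x·y^2.
MRS = MU_x/MU_y = (1/3)·y/x.
Tangency: set MRS = p_x/p_y = 7/73.5 = 2/21.
So (1/3)·y/x = 2/21, i.e. y = (2/7)·x.
Substitute into the budget 7·x + 73.5·y = 392: 28·x = 392, so x* = 14.
Then y* = (2/7)·14 = 4.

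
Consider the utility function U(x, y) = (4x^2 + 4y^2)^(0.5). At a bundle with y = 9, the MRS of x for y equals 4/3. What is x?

For CES with ρ = 2, MRS = (y/x)^(-1).
Setting (9/x)^(-1) = 4/3 gives 9/x = 0.75 and x = 12.

x = 12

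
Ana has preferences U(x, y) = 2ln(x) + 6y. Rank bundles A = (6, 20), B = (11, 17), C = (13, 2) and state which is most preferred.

Evaluate utility at each bundle:
U(A) = 123.584.
U(B) = 106.796.
U(C) = 17.130.
Highest utility is A, so A ≻ B ≻ C.

Bundle A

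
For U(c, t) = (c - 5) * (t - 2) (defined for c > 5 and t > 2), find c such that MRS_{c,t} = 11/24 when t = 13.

MU_c = (t−2), MU_t = (c−5).
MRS = (t−2)/(c−5).
Substitute t = 13: MRS = 11/(c − 5). Setting this equal to 11/24 gives c − 5 = 11/(11/24) = 24, so c = 29.

c = 29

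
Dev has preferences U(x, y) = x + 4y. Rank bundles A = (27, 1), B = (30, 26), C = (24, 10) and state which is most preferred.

Bundle B

Evaluate utility at each bundle:
U(A) = 31.
U(B) = 134.
U(C) = 64.
Highest utility is B, so B ≻ C ≻ A.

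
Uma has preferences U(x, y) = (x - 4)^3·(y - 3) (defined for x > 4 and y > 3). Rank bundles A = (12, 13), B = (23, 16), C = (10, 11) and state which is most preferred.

Evaluate utility at each bundle:
U(A) = 5120.
U(B) = 89167.
U(C) = 1728.
Highest utility is B, so B ≻ A ≻ C.

Bundle B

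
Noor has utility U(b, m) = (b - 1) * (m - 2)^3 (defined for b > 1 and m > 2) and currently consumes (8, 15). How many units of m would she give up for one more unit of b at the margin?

MRS = 13/21

MU_b = (m−2)^3, MU_m = 3·(b−1)·(m−2)^2.
MRS = (1/3)·(m−2)/(b−1).
At (8, 15): MRS = 13/21.
So at (8, 15) the consumer would give up 13/21 units of m for one more unit of b.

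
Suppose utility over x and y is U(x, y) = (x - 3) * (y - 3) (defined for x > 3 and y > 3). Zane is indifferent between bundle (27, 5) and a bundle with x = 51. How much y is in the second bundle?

U(27, 5) = 48.
Set U(51, y) = 48 and solve.
With x = 51: (51 − 3) = 48, so (y − 3) = 48/48 = 1.
So y = 3 + 1 = 4.
Check: U(51, 4) = 48.

y = 4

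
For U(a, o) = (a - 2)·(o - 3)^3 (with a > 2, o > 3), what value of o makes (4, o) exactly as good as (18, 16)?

U(18, 16) = 35152.
Set U(4, o) = 35152 and solve.
With a = 4: (4 − 2) = 2, so (o − 3)^3 = 35152/2 = 17576.
Taking the cube root (with o > 3): o − 3 = 26, so o = 29.
Check: U(4, 29) = 35152.

o = 29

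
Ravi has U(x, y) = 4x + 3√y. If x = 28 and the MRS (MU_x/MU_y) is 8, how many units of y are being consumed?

y = 9

MU_x = 4, MU_y = 3/(2√y).
MRS = 4 ÷ (3/(2√y)).
MRS depends only on y: (8/3)·√y = 8 ⇒ √y = 8/(8/3) = 3 ⇒ y = 9.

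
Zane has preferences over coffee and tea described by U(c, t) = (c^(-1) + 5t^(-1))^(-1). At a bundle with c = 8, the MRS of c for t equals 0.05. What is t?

t = 4

For CES with ρ = -1, MRS = (1/5)·(t/c)^2.
Setting (1/5)·(t/8)^2 = 0.05 gives (t/8)^2 = 0.25, so t/8 = 0.5 and t = 4.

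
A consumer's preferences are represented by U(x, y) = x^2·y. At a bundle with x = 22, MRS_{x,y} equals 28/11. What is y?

MU_x = 2·x·y and MU_y = x^2.
MRS = MU_x/MU_y = (2/1)·y/x.
Substitute x = 22: MRS = y/11. Setting y/11 = 28/11 gives y = (28/11)·11 = 28.

y = 28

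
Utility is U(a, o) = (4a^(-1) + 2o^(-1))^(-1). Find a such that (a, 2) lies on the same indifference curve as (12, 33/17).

U depends on (a, o) only through S = 4a^(-1) + 2o^(-1), so equal utility means equal S. At (12, 33/17): S = 15/11.
With o = 2: 2·2^(-1) = 1, so 4a^(-1) = 15/11 − 1 = 4/11, i.e. a^(-1) = 1/11.
Hence a = 1/(1/11) = 11.
Check: U(11, 2) = 0.7333.

a = 11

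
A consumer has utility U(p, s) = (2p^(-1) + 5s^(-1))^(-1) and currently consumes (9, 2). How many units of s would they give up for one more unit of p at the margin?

For CES with ρ = -1, MRS = (2/5)·(s/p)^2.
At (9, 2): MRS = 8/405.
So at (9, 2) the consumer would give up 8/405 units of s for one more unit of p.

MRS = 8/405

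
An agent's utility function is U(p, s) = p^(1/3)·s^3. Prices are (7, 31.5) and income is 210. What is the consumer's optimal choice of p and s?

MU_p = 1/3·p^(-2/3)·s^3 and MU_s = 3·p^(1/3)·s^2.
MRS = MU_p/MU_s = (1/9)·s/p.
Tangency: set MRS = p_p/p_s = 7/31.5 = 2/9.
So (1/9)·s/p = 2/9, i.e. s = 2·p.
Substitute into the budget 7·p + 31.5·s = 210: 70·p = 210, so p* = 3.
Then s* = 2·3 = 6.

p* = 3, s* = 6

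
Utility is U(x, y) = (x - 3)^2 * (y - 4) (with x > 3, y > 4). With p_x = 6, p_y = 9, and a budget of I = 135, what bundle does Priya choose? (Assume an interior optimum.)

MU_x = 2·(x−3)·(y−4), MU_y = (x−3)^2.
MRS = (2/1)·(y−4)/(x−3).
Tangency: set MRS = p_x/p_y = 6/9 = 2/3.
So (2/1)·(y − 4)/(x − 3) = 2/3, i.e. (y − 4) = (1/3)·(x − 3).
Rewrite the budget in excess-of-subsistence terms: 6·(x − 3) + 9·(y − 4) = 135 − 6·3 − 9·4 = 81.
Substituting, 9·(x − 3) = 81, so x − 3 = 9 and x* = 12.
Then y − 4 = (1/3)·9 = 3, so y* = 7.

x* = 12, y* = 7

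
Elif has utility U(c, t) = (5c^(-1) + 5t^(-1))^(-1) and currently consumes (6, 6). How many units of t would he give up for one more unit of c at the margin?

MRS = 1

For CES with ρ = -1, MRS = (t/c)^2.
At (6, 6): MRS = 1.
The indifference curve has slope −1 at this bundle.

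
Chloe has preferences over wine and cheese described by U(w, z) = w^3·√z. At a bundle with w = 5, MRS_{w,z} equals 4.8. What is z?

z = 4

MU_w = 3·w^2·√z and MU_z = 0.5·w^3·z^(-0.5).
MRS = MU_w/MU_z = (6)·z/w.
Substitute w = 5: MRS = z/(5/6). Setting z/(5/6) = 4.8 gives z = 4.8·(5/6) = 4.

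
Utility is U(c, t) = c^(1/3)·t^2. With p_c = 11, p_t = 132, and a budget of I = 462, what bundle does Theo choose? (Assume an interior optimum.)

c* = 6, t* = 3

MU_c = 1/3·c^(-2/3)·t^2 and MU_t = 2·c^(1/3)·t.
MRS = MU_c/MU_t = (1/6)·t/c.
Tangency: set MRS = p_c/p_t = 11/132 = 1/12.
So (1/6)·t/c = 1/12, i.e. t = 0.5·c.
Substitute into the budget 11·c + 132·t = 462: 77·c = 462, so c* = 6.
Then t* = 0.5·6 = 3.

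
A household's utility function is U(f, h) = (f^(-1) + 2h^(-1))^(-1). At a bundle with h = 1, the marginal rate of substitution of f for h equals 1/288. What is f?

f = 12

For CES with ρ = -1, MRS = (1/2)·(h/f)^2.
Setting (1/2)·(1/f)^2 = 1/288 gives (1/f)^2 = 1/144, so 1/f = 1/12 and f = 12.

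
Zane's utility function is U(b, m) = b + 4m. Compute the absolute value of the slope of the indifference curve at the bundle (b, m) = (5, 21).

MRS = 0.25

MU_b = 1, MU_m = 4, so MRS = 1/4 = 0.25 at every bundle.
At (5, 21): MRS = 0.25.
So at (5, 21) the consumer would give up 0.25 units of m for one more unit of b.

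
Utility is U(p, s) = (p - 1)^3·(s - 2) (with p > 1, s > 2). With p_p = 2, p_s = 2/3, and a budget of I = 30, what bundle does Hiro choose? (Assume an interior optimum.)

p* = 11, s* = 12

MU_p = 3·(p−1)^2·(s−2), MU_s = (p−1)^3.
MRS = (3/1)·(s−2)/(p−1).
Tangency: set MRS = p_p/p_s = 2/(2/3) = 3.
So (3/1)·(s − 2)/(p − 1) = 3, i.e. (s − 2) = (p − 1).
Rewrite the budget in excess-of-subsistence terms: 2·(p − 1) + (2/3)·(s − 2) = 30 − 2·1 − (2/3)·2 = 80/3.
Substituting, (8/3)·(p − 1) = 80/3, so p − 1 = 10 and p* = 11.
Then s − 2 = 10, so s* = 12.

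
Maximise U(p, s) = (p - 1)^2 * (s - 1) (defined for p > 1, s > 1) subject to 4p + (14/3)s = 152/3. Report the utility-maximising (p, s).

p* = 8, s* = 4

MU_p = 2·(p−1)·(s−1), MU_s = (p−1)^2.
MRS = (2/1)·(s−1)/(p−1).
Tangency: set MRS = p_p/p_s = 4/(14/3) = 6/7.
So (2/1)·(s − 1)/(p − 1) = 6/7, i.e. (s − 1) = (3/7)·(p − 1).
Rewrite the budget in excess-of-subsistence terms: 4·(p − 1) + (14/3)·(s − 1) = 152/3 − 4·1 − (14/3)·1 = 42.
Substituting, 6·(p − 1) = 42, so p − 1 = 7 and p* = 8.
Then s − 1 = (3/7)·7 = 3, so s* = 4.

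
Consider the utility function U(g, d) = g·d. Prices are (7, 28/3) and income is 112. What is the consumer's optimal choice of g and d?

g* = 8, d* = 6

MU_g = d and MU_d = g.
MRS = MU_g/MU_d = d/g.
Tangency: set MRS = p_g/p_d = 7/(28/3) = 0.75.
So d/g = 0.75, i.e. d = 0.75·g.
Substitute into the budget 7·g + (28/3)·d = 112: 14·g = 112, so g* = 8.
Then d* = 0.75·8 = 6.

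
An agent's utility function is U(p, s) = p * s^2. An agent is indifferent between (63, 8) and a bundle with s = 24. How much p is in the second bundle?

U(63, 8) = 4032.
Set U(p, 24) = 4032 and solve.
With s = 24: 24^2 = 576, so p = 4032/576 = 7.
Check: U(7, 24) = 4032.

p = 7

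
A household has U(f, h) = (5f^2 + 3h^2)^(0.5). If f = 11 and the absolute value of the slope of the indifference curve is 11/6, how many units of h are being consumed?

For CES with ρ = 2, MRS = (5/3)·(h/f)^(-1).
Setting (5/3)·(h/11)^(-1) = 11/6 gives (h/11)^(-1) = 1.1, so h/11 = 10/11 and h = 10.

h = 10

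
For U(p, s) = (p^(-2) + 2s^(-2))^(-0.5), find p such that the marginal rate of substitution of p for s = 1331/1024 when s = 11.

p = 8

For CES with ρ = -2, MRS = (1/2)·(s/p)^3.
Setting (1/2)·(11/p)^3 = 1331/1024 gives (11/p)^3 = 1331/512, so 11/p = 1.375 and p = 8.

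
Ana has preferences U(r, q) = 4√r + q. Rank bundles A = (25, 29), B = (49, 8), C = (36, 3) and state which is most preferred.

Evaluate utility at each bundle:
U(A) = 49.000.
U(B) = 36.000.
U(C) = 27.000.
Highest utility is A, so A ≻ B ≻ C.

Bundle A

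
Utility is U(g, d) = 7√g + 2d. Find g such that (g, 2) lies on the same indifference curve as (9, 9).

g = 25

U(9, 9) = 39.
Set U(g, 2) = 39 and solve.
With d = 2: 7√g = 39 − 2·2 = 35, so √g = 5 and g = 25.
Check: U(25, 2) = 39.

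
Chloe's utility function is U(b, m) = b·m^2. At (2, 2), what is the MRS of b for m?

MU_b = m^2 and MU_m = 2·b·m.
MRS = MU_b/MU_m = (1/2)·m/b.
At (2, 2): MRS = 0.5.
That is, one extra unit of b is worth 0.5 units of m at the margin.

MRS = 0.5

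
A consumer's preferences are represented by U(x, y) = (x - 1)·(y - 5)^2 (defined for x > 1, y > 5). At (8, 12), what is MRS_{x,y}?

MU_x = (y−5)^2, MU_y = 2·(x−1)·(y−5).
MRS = (1/2)·(y−5)/(x−1).
At (8, 12): MRS = 0.5.
So at (8, 12) the consumer would give up 0.5 units of y for one more unit of x.

MRS = 0.5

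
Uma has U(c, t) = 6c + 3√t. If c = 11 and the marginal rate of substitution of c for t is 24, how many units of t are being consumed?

t = 36

MU_c = 6, MU_t = 3/(2√t).
MRS = 6 ÷ (3/(2√t)).
MRS depends only on t: 4·√t = 24 ⇒ √t = 24/4 = 6 ⇒ t = 36.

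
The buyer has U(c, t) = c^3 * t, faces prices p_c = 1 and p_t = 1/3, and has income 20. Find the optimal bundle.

MU_c = 3·c^2·t and MU_t = c^3.
MRS = MU_c/MU_t = (3/1)·t/c.
Tangency: set MRS = p_c/p_t = 1/(1/3) = 3.
So (3/1)·t/c = 3, i.e. t = c.
Substitute into the budget 1·c + (1/3)·t = 20: (4/3)·c = 20, so c* = 15.
Then t* = 15.

c* = 15, t* = 15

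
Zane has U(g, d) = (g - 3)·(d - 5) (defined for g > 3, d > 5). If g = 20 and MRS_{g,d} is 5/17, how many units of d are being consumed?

d = 10

MU_g = (d−5), MU_d = (g−3).
MRS = (d−5)/(g−3).
Substitute g = 20: MRS = (d − 5)/17. Setting this equal to 5/17 gives d − 5 = (5/17)·17 = 5, so d = 10.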